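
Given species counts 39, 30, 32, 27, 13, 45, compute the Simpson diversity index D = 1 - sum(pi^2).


Total N = 39 + 30 + 32 + 27 + 13 + 45 = 186
Per-species terms:
  p = 39/186 = 0.209677; p^2 = 0.209677^2 = 0.043964
  p = 30/186 = 0.161290; p^2 = 0.161290^2 = 0.026014
  p = 32/186 = 0.172043; p^2 = 0.172043^2 = 0.029599
  p = 27/186 = 0.145161; p^2 = 0.145161^2 = 0.021072
  p = 13/186 = 0.069892; p^2 = 0.069892^2 = 0.004885
  p = 45/186 = 0.241935; p^2 = 0.241935^2 = 0.058533
sum(p^2) = 0.043964 + 0.026014 + 0.029599 + 0.021072 + 0.004885 + 0.058533 = 0.184067
D = 1 - 0.184067 = 0.815933 ≈ 0.8159

0.8159


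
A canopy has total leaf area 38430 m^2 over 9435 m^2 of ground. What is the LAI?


LAI = 38430 / 9435 = 4.0731 ≈ 4.07

4.07


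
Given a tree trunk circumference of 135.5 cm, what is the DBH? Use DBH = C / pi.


DBH = C / pi = 135.5 / 3.141593 = 43.1310 ≈ 43.13 cm

43.13 cm


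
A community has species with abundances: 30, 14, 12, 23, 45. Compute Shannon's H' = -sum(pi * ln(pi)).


Total N = 30 + 14 + 12 + 23 + 45 = 124
Per-species terms:
  p = 30/124 = 0.241935; ln(p) = -1.419086; p*ln(p) = 0.241935 * (-1.419086) = -0.343327
  p = 14/124 = 0.112903; ln(p) = -2.181226; p*ln(p) = 0.112903 * (-2.181226) = -0.246267
  p = 12/124 = 0.096774; ln(p) = -2.335377; p*ln(p) = 0.096774 * (-2.335377) = -0.226004
  p = 23/124 = 0.185484; ln(p) = -1.684787; p*ln(p) = 0.185484 * (-1.684787) = -0.312501
  p = 45/124 = 0.362903; ln(p) = -1.013620; p*ln(p) = 0.362903 * (-1.013620) = -0.367846
sum(p*ln(p)) = (-0.343327) + (-0.246267) + (-0.226004) + (-0.312501) + (-0.367846) = -1.495945
H' = -(-1.495945) = 1.495945 ≈ 1.4959

1.4959


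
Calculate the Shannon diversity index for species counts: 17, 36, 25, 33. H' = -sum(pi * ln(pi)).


Total N = 17 + 36 + 25 + 33 = 111
Per-species terms:
  p = 17/111 = 0.153153; ln(p) = -1.876318; p*ln(p) = 0.153153 * (-1.876318) = -0.287364
  p = 36/111 = 0.324324; ln(p) = -1.126012; p*ln(p) = 0.324324 * (-1.126012) = -0.365193
  p = 25/111 = 0.225225; ln(p) = -1.490655; p*ln(p) = 0.225225 * (-1.490655) = -0.335733
  p = 33/111 = 0.297297; ln(p) = -1.213024; p*ln(p) = 0.297297 * (-1.213024) = -0.360628
sum(p*ln(p)) = (-0.287364) + (-0.365193) + (-0.335733) + (-0.360628) = -1.348918
H' = -(-1.348918) = 1.348918 ≈ 1.3489

1.3489


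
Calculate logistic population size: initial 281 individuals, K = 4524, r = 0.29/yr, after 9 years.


(K - N0)/N0 = (4524 - 281)/281 = 4243/281 = 15.0996
r*t = 0.29 * 9 = 2.61; exp(-2.61) = 0.0735345
15.0996 * 0.0735345 = 1.11034
1 + 1.11034 = 2.11034
N = 4524 / 2.11034 = 2143.73 ≈ 2144

2144


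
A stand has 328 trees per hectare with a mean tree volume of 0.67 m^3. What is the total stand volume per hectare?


V_stand = 328 * 0.67 = 219.76 ≈ 219.8 m^3/ha

219.8 m^3/ha


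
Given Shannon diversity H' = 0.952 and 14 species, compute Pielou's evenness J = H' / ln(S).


ln(14) = 2.63906
J = H' / ln(S) = 0.952 / 2.63906 = 0.360735 ≈ 0.3607

0.3607


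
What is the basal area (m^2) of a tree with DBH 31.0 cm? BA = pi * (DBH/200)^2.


D/200 = 31.0/200 = 0.155 m
(D/200)^2 = 0.155^2 = 0.024025
BA = 3.141593 * 0.024025 = 0.0754768 ≈ 0.0755 m^2

0.0755 m^2


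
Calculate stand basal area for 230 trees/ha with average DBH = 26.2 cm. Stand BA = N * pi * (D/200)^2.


(D/200)^2 = (26.2/200)^2 = 0.131^2 = 0.017161
Individual BA = 3.141593 * 0.017161 = 0.0539129 m^2
Stand BA = 230 * 0.0539129 = 12.4000 ≈ 12.40 m^2/ha

12.40 m^2/ha


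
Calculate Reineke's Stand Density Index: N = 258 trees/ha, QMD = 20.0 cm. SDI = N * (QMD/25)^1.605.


QMD/25 = 20.0/25 = 0.8
(0.8)^1.605 = exp(1.605 * ln(0.8)) = exp(1.605 * (-0.223144)) = exp(-0.358146) = 0.698971
SDI = 258 * 0.698971 = 180.335 ≈ 180

180


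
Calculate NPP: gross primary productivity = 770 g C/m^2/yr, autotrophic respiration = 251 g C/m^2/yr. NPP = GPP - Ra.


NPP = GPP - Ra = 770 - 251 = 519 g C/m^2/yr

519 g C/m^2/yr


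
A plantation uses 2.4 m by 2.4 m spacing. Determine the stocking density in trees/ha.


N = 10000 / 2.4^2 = 10000 / 5.76 = 1736.11 ≈ 1736 trees/ha

1736 trees/ha


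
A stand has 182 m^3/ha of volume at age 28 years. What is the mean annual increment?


MAI = 182 / 28 = 6.50 m^3/ha/yr

6.50 m^3/ha/yr


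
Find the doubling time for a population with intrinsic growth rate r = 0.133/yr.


td = ln(2) / 0.133 = 0.693147 / 0.133 = 5.21163 ≈ 5.2 years

5.2 years


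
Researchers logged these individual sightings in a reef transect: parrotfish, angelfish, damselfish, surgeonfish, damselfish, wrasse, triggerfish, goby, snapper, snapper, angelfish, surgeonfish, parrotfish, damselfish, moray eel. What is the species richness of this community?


Total individuals logged = 15
Distinct species (count of individuals): parrotfish (2), angelfish (2), damselfish (3), surgeonfish (2), wrasse (1), triggerfish (1), goby (1), snapper (2), moray eel (1)
Species richness = number of distinct species = 9

9


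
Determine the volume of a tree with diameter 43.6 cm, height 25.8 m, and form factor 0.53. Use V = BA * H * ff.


(D/200)^2 = (43.6/200)^2 = 0.218^2 = 0.047524
BA = 3.141593 * 0.047524 = 0.149301 m^2
V = 0.149301 * 25.8 * 0.53 = 2.04154 ≈ 2.042 m^3

2.042 m^3


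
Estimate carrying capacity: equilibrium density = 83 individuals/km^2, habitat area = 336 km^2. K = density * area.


K = 83 * 336 = 27888 individuals

27888 individuals


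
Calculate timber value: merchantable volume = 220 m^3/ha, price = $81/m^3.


Value = 220 * 81 = $17820/ha

$17820/ha


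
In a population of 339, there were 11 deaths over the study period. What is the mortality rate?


Mortality rate = 11 / 339 = 0.032448 ≈ 0.0324

0.0324


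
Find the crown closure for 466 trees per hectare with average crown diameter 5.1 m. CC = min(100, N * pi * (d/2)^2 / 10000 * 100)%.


(d/2)^2 = (5.1/2)^2 = 2.55^2 = 6.5025
Crown area = 3.141593 * 6.5025 = 20.4282 m^2
N * area / 10000 * 100 = 466 * 20.4282 / 10000 * 100 = 95.1954
CC = min(100, 95.1954) = 95.1954 ≈ 95.2%

95.2%


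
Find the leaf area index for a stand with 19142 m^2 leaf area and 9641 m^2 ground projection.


LAI = 19142 / 9641 = 1.9855 ≈ 1.99

1.99


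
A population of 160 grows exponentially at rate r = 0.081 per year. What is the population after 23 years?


r*t = 0.081 * 23 = 1.863
exp(1.863) = 6.44304
N = 160 * 6.44304 = 1030.89 ≈ 1031

1031


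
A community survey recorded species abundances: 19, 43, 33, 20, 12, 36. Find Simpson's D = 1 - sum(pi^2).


Total N = 19 + 43 + 33 + 20 + 12 + 36 = 163
Per-species terms:
  p = 19/163 = 0.116564; p^2 = 0.116564^2 = 0.013587
  p = 43/163 = 0.263804; p^2 = 0.263804^2 = 0.069593
  p = 33/163 = 0.202454; p^2 = 0.202454^2 = 0.040988
  p = 20/163 = 0.122699; p^2 = 0.122699^2 = 0.015055
  p = 12/163 = 0.073620; p^2 = 0.073620^2 = 0.005420
  p = 36/163 = 0.220859; p^2 = 0.220859^2 = 0.048779
sum(p^2) = 0.013587 + 0.069593 + 0.040988 + 0.015055 + 0.005420 + 0.048779 = 0.193422
D = 1 - 0.193422 = 0.806578 ≈ 0.8066

0.8066


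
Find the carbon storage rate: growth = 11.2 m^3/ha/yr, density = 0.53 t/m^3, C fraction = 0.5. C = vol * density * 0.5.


C = 11.2 * 0.53 * 0.5 = 2.968 ≈ 2.97 t C/ha/yr

2.97 t C/ha/yr


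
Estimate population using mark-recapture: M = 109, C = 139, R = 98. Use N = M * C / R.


N = M * C / R = 109 * 139 / 98 = 15151 / 98 = 154.60 ≈ 155

155 individuals


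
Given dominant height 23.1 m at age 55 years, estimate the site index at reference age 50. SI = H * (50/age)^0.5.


50/55 = 0.909091
(0.909091)^0.5 = 0.953463
SI = 23.1 * 0.953463 = 22.0250 ≈ 22.0 m

22.0 m


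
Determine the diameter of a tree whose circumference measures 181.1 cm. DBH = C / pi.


DBH = C / pi = 181.1 / 3.141593 = 57.6459 ≈ 57.65 cm

57.65 cm


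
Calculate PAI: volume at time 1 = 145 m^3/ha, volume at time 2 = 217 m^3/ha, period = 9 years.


PAI = (V2 - V1) / period = (217 - 145) / 9 = 72 / 9 = 8.00 m^3/ha/yr

8.00 m^3/ha/yr


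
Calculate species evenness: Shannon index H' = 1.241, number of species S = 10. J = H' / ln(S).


ln(10) = 2.30259
J = H' / ln(S) = 1.241 / 2.30259 = 0.538958 ≈ 0.5390

0.5390


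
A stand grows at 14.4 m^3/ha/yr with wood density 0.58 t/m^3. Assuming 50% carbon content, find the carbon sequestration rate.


C = 14.4 * 0.58 * 0.5 = 4.176 ≈ 4.18 t C/ha/yr

4.18 t C/ha/yr


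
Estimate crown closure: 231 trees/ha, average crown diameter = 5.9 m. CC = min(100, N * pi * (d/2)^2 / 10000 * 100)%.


(d/2)^2 = (5.9/2)^2 = 2.95^2 = 8.7025
Crown area = 3.141593 * 8.7025 = 27.3397 m^2
N * area / 10000 * 100 = 231 * 27.3397 / 10000 * 100 = 63.1547
CC = min(100, 63.1547) = 63.1547 ≈ 63.2%

63.2%


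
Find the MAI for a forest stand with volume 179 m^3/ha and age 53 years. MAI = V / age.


MAI = 179 / 53 = 3.3774 ≈ 3.38 m^3/ha/yr

3.38 m^3/ha/yr


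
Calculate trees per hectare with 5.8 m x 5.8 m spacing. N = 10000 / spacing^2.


N = 10000 / 5.8^2 = 10000 / 33.64 = 297.265 ≈ 297 trees/ha

297 trees/ha


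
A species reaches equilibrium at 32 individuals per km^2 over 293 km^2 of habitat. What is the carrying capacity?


K = 32 * 293 = 9376 individuals

9376 individuals


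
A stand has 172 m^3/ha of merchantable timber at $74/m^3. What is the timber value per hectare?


Value = 172 * 74 = $12728/ha

$12728/ha


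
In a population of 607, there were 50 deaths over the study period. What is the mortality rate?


Mortality rate = 50 / 607 = 0.082372 ≈ 0.0824

0.0824


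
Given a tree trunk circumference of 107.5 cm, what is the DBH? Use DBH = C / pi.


DBH = C / pi = 107.5 / 3.141593 = 34.2183 ≈ 34.22 cm

34.22 cm


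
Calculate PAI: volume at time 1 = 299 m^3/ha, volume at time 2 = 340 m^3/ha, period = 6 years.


PAI = (V2 - V1) / period = (340 - 299) / 6 = 41 / 6 = 6.8333 ≈ 6.83 m^3/ha/yr

6.83 m^3/ha/yr


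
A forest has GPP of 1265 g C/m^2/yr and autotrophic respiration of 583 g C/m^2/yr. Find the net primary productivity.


NPP = GPP - Ra = 1265 - 583 = 682 g C/m^2/yr

682 g C/m^2/yr


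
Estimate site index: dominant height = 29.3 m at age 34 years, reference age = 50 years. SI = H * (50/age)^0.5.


50/34 = 1.47059
(1.47059)^0.5 = 1.21268
SI = 29.3 * 1.21268 = 35.5315 ≈ 35.5 m

35.5 m


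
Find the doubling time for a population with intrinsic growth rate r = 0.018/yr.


td = ln(2) / 0.018 = 0.693147 / 0.018 = 38.5082 ≈ 38.5 years

38.5 years


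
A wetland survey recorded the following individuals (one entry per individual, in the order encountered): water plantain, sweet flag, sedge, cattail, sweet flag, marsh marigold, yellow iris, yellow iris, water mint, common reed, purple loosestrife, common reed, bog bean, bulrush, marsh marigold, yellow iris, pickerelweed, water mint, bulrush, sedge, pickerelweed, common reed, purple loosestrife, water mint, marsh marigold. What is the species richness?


Total individuals logged = 25
Distinct species (count of individuals): water plantain (1), sweet flag (2), sedge (2), cattail (1), marsh marigold (3), yellow iris (3), water mint (3), common reed (3), purple loosestrife (2), bog bean (1), bulrush (2), pickerelweed (2)
Species richness = number of distinct species = 12

12


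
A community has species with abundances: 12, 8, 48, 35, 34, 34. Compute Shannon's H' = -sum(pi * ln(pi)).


Total N = 12 + 8 + 48 + 35 + 34 + 34 = 171
Per-species terms:
  p = 12/171 = 0.070175; ln(p) = -2.656763; p*ln(p) = 0.070175 * (-2.656763) = -0.186438
  p = 8/171 = 0.046784; ln(p) = -3.062214; p*ln(p) = 0.046784 * (-3.062214) = -0.143263
  p = 48/171 = 0.280702; ln(p) = -1.270462; p*ln(p) = 0.280702 * (-1.270462) = -0.356621
  p = 35/171 = 0.204678; ln(p) = -1.586317; p*ln(p) = 0.204678 * (-1.586317) = -0.324684
  p = 34/171 = 0.198830; ln(p) = -1.615305; p*ln(p) = 0.198830 * (-1.615305) = -0.321171
  p = 34/171 = 0.198830; ln(p) = -1.615305; p*ln(p) = 0.198830 * (-1.615305) = -0.321171
sum(p*ln(p)) = (-0.186438) + (-0.143263) + (-0.356621) + (-0.324684) + (-0.321171) + (-0.321171) = -1.653348
H' = -(-1.653348) = 1.653348 ≈ 1.6533

1.6533


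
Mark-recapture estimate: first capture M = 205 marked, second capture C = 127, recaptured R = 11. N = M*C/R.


N = M * C / R = 205 * 127 / 11 = 26035 / 11 = 2366.82 ≈ 2367

2367 individuals


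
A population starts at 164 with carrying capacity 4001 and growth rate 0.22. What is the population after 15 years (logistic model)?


(K - N0)/N0 = (4001 - 164)/164 = 3837/164 = 23.3963
r*t = 0.22 * 15 = 3.3; exp(-3.3) = 0.0368832
23.3963 * 0.0368832 = 0.862930
1 + 0.862930 = 1.86293
N = 4001 / 1.86293 = 2147.69 ≈ 2148

2148


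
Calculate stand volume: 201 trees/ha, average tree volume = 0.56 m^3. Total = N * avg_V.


V_stand = 201 * 0.56 = 112.56 ≈ 112.6 m^3/ha

112.6 m^3/ha


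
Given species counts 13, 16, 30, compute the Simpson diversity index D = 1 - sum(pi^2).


Total N = 13 + 16 + 30 = 59
Per-species terms:
  p = 13/59 = 0.220339; p^2 = 0.220339^2 = 0.048549
  p = 16/59 = 0.271186; p^2 = 0.271186^2 = 0.073542
  p = 30/59 = 0.508475; p^2 = 0.508475^2 = 0.258547
sum(p^2) = 0.048549 + 0.073542 + 0.258547 = 0.380638
D = 1 - 0.380638 = 0.619362 ≈ 0.6194

0.6194


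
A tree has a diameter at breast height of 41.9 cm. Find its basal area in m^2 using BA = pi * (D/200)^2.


D/200 = 41.9/200 = 0.2095 m
(D/200)^2 = 0.2095^2 = 0.04389025
BA = 3.141593 * 0.04389025 = 0.137885 ≈ 0.1379 m^2

0.1379 m^2


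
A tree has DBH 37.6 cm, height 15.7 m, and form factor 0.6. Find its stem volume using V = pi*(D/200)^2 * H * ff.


(D/200)^2 = (37.6/200)^2 = 0.188^2 = 0.035344
BA = 3.141593 * 0.035344 = 0.111036 m^2
V = 0.111036 * 15.7 * 0.6 = 1.04596 ≈ 1.046 m^3

1.046 m^3


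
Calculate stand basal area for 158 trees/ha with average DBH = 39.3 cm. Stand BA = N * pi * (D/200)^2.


(D/200)^2 = (39.3/200)^2 = 0.1965^2 = 0.03861225
Individual BA = 3.141593 * 0.03861225 = 0.121304 m^2
Stand BA = 158 * 0.121304 = 19.1660 ≈ 19.17 m^2/ha

19.17 m^2/ha


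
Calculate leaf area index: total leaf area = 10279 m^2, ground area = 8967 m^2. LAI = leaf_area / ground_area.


LAI = 10279 / 8967 = 1.1463 ≈ 1.15

1.15


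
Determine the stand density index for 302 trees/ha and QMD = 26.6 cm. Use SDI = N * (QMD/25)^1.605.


QMD/25 = 26.6/25 = 1.064
(1.064)^1.605 = exp(1.605 * ln(1.064)) = exp(1.605 * 0.0620354) = exp(0.0995668) = 1.10469
SDI = 302 * 1.10469 = 333.616 ≈ 334

334


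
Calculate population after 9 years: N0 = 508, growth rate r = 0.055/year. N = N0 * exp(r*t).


r*t = 0.055 * 9 = 0.495
exp(0.495) = 1.64050
N = 508 * 1.64050 = 833.374 ≈ 833

833


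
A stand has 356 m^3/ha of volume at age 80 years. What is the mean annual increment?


MAI = 356 / 80 = 4.45 m^3/ha/yr

4.45 m^3/ha/yr


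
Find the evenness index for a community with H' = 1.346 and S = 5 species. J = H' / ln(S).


ln(5) = 1.60944
J = H' / ln(S) = 1.346 / 1.60944 = 0.836316 ≈ 0.8363

0.8363


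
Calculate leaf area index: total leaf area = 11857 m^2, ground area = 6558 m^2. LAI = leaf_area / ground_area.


LAI = 11857 / 6558 = 1.8080 ≈ 1.81

1.81


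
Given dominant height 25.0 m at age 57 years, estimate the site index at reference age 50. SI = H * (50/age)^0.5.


50/57 = 0.877193
(0.877193)^0.5 = 0.936586
SI = 25.0 * 0.936586 = 23.4147 ≈ 23.4 m

23.4 m


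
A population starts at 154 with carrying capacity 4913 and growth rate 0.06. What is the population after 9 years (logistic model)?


(K - N0)/N0 = (4913 - 154)/154 = 4759/154 = 30.9026
r*t = 0.06 * 9 = 0.54; exp(-0.54) = 0.582748
30.9026 * 0.582748 = 18.0084
1 + 18.0084 = 19.0084
N = 4913 / 19.0084 = 258.465 ≈ 258

258


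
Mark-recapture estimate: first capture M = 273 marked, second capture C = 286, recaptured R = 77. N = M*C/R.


N = M * C / R = 273 * 286 / 77 = 78078 / 77 = 1014

1014 individuals


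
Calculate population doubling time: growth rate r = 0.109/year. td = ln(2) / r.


td = ln(2) / 0.109 = 0.693147 / 0.109 = 6.35915 ≈ 6.4 years

6.4 years


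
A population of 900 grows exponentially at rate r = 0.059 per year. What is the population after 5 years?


r*t = 0.059 * 5 = 0.295
exp(0.295) = 1.34313
N = 900 * 1.34313 = 1208.82 ≈ 1209

1209


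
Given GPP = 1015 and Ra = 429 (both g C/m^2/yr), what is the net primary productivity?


NPP = GPP - Ra = 1015 - 429 = 586 g C/m^2/yr

586 g C/m^2/yr


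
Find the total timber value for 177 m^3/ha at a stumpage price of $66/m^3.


Value = 177 * 66 = $11682/ha

$11682/ha


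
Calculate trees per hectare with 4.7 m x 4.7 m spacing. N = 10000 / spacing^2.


N = 10000 / 4.7^2 = 10000 / 22.09 = 452.694 ≈ 453 trees/ha

453 trees/ha


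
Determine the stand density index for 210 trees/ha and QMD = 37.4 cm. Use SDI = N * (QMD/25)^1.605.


QMD/25 = 37.4/25 = 1.496
(1.496)^1.605 = exp(1.605 * ln(1.496)) = exp(1.605 * 0.402795) = exp(0.646486) = 1.90882
SDI = 210 * 1.90882 = 400.852 ≈ 401

401


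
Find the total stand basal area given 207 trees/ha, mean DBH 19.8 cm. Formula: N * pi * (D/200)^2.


(D/200)^2 = (19.8/200)^2 = 0.099^2 = 0.009801
Individual BA = 3.141593 * 0.009801 = 0.0307908 m^2
Stand BA = 207 * 0.0307908 = 6.37370 ≈ 6.37 m^2/ha

6.37 m^2/ha


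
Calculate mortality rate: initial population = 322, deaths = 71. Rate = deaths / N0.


Mortality rate = 71 / 322 = 0.220497 ≈ 0.2205

0.2205


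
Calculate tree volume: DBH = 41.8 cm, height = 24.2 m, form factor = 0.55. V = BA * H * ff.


(D/200)^2 = (41.8/200)^2 = 0.209^2 = 0.043681
BA = 3.141593 * 0.043681 = 0.137228 m^2
V = 0.137228 * 24.2 * 0.55 = 1.82650 ≈ 1.827 m^3

1.827 m^3


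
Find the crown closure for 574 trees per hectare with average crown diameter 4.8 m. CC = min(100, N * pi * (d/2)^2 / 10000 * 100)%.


(d/2)^2 = (4.8/2)^2 = 2.4^2 = 5.76
Crown area = 3.141593 * 5.76 = 18.0956 m^2
N * area / 10000 * 100 = 574 * 18.0956 / 10000 * 100 = 103.869
CC = min(100, 103.869) = 100%

100%


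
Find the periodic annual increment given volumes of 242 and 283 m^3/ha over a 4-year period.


PAI = (V2 - V1) / period = (283 - 242) / 4 = 41 / 4 = 10.25 m^3/ha/yr

10.25 m^3/ha/yr


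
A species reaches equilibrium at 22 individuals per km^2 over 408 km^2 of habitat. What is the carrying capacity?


K = 22 * 408 = 8976 individuals

8976 individuals


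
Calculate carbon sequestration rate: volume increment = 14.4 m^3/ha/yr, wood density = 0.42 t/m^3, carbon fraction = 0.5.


C = 14.4 * 0.42 * 0.5 = 3.024 ≈ 3.02 t C/ha/yr

3.02 t C/ha/yr


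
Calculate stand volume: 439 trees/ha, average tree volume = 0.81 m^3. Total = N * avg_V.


V_stand = 439 * 0.81 = 355.59 ≈ 355.6 m^3/ha

355.6 m^3/ha


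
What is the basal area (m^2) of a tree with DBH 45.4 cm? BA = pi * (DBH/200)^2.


D/200 = 45.4/200 = 0.227 m
(D/200)^2 = 0.227^2 = 0.051529
BA = 3.141593 * 0.051529 = 0.161883 ≈ 0.1619 m^2

0.1619 m^2


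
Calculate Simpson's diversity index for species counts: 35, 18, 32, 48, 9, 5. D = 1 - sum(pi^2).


Total N = 35 + 18 + 32 + 48 + 9 + 5 = 147
Per-species terms:
  p = 35/147 = 0.238095; p^2 = 0.238095^2 = 0.056689
  p = 18/147 = 0.122449; p^2 = 0.122449^2 = 0.014994
  p = 32/147 = 0.217687; p^2 = 0.217687^2 = 0.047388
  p = 48/147 = 0.326531; p^2 = 0.326531^2 = 0.106622
  p = 9/147 = 0.061224; p^2 = 0.061224^2 = 0.003748
  p = 5/147 = 0.034014; p^2 = 0.034014^2 = 0.001157
sum(p^2) = 0.056689 + 0.014994 + 0.047388 + 0.106622 + 0.003748 + 0.001157 = 0.230598
D = 1 - 0.230598 = 0.769402 ≈ 0.7694

0.7694


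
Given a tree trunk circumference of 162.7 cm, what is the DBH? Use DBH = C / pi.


DBH = C / pi = 162.7 / 3.141593 = 51.7890 ≈ 51.79 cm

51.79 cm


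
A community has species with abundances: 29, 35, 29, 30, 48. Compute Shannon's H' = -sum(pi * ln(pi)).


Total N = 29 + 35 + 29 + 30 + 48 = 171
Per-species terms:
  p = 29/171 = 0.169591; ln(p) = -1.774366; p*ln(p) = 0.169591 * (-1.774366) = -0.300917
  p = 35/171 = 0.204678; ln(p) = -1.586317; p*ln(p) = 0.204678 * (-1.586317) = -0.324684
  p = 29/171 = 0.169591; ln(p) = -1.774366; p*ln(p) = 0.169591 * (-1.774366) = -0.300917
  p = 30/171 = 0.175439; ln(p) = -1.740464; p*ln(p) = 0.175439 * (-1.740464) = -0.305345
  p = 48/171 = 0.280702; ln(p) = -1.270462; p*ln(p) = 0.280702 * (-1.270462) = -0.356621
sum(p*ln(p)) = (-0.300917) + (-0.324684) + (-0.300917) + (-0.305345) + (-0.356621) = -1.588484
H' = -(-1.588484) = 1.588484 ≈ 1.5885

1.5885


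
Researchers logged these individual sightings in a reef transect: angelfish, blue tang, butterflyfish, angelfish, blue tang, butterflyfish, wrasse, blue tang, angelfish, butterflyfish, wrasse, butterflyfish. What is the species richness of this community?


Total individuals logged = 12
Distinct species (count of individuals): angelfish (3), blue tang (3), butterflyfish (4), wrasse (2)
Species richness = number of distinct species = 4

4


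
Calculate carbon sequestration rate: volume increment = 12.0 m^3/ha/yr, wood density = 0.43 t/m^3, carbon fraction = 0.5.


C = 12.0 * 0.43 * 0.5 = 2.58 t C/ha/yr

2.58 t C/ha/yr


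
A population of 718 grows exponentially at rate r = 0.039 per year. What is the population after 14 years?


r*t = 0.039 * 14 = 0.546
exp(0.546) = 1.72633
N = 718 * 1.72633 = 1239.50 ≈ 1240

1240


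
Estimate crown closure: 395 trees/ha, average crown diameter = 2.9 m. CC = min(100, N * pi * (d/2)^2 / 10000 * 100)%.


(d/2)^2 = (2.9/2)^2 = 1.45^2 = 2.1025
Crown area = 3.141593 * 2.1025 = 6.60520 m^2
N * area / 10000 * 100 = 395 * 6.60520 / 10000 * 100 = 26.0905
CC = min(100, 26.0905) = 26.0905 ≈ 26.1%

26.1%


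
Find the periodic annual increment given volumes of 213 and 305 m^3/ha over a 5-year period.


PAI = (V2 - V1) / period = (305 - 213) / 5 = 92 / 5 = 18.40 m^3/ha/yr

18.40 m^3/ha/yr


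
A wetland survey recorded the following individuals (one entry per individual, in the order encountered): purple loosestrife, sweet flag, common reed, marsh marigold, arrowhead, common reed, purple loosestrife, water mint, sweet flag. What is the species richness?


Total individuals logged = 9
Distinct species (count of individuals): purple loosestrife (2), sweet flag (2), common reed (2), marsh marigold (1), arrowhead (1), water mint (1)
Species richness = number of distinct species = 6

6


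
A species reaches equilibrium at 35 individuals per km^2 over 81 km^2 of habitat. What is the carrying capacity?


K = 35 * 81 = 2835 individuals

2835 individuals


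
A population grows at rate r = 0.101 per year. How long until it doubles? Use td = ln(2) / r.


td = ln(2) / 0.101 = 0.693147 / 0.101 = 6.86284 ≈ 6.9 years

6.9 years


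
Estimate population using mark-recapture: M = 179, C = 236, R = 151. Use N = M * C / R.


N = M * C / R = 179 * 236 / 151 = 42244 / 151 = 279.76 ≈ 280

280 individuals


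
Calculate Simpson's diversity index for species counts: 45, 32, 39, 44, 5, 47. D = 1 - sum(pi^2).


Total N = 45 + 32 + 39 + 44 + 5 + 47 = 212
Per-species terms:
  p = 45/212 = 0.212264; p^2 = 0.212264^2 = 0.045056
  p = 32/212 = 0.150943; p^2 = 0.150943^2 = 0.022784
  p = 39/212 = 0.183962; p^2 = 0.183962^2 = 0.033842
  p = 44/212 = 0.207547; p^2 = 0.207547^2 = 0.043076
  p = 5/212 = 0.023585; p^2 = 0.023585^2 = 0.000556
  p = 47/212 = 0.221698; p^2 = 0.221698^2 = 0.049150
sum(p^2) = 0.045056 + 0.022784 + 0.033842 + 0.043076 + 0.000556 + 0.049150 = 0.194464
D = 1 - 0.194464 = 0.805536 ≈ 0.8055

0.8055


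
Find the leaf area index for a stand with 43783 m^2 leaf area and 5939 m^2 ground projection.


LAI = 43783 / 5939 = 7.3721 ≈ 7.37

7.37


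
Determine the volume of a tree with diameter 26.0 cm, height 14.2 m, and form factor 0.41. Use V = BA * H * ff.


(D/200)^2 = (26.0/200)^2 = 0.13^2 = 0.0169
BA = 3.141593 * 0.0169 = 0.0530929 m^2
V = 0.0530929 * 14.2 * 0.41 = 0.309107 ≈ 0.309 m^3

0.309 m^3


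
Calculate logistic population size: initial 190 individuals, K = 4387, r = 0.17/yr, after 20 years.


(K - N0)/N0 = (4387 - 190)/190 = 4197/190 = 22.0895
r*t = 0.17 * 20 = 3.4; exp(-3.4) = 0.0333733
22.0895 * 0.0333733 = 0.737200
1 + 0.737200 = 1.73720
N = 4387 / 1.73720 = 2525.33 ≈ 2525

2525


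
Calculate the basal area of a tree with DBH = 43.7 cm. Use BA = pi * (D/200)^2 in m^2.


D/200 = 43.7/200 = 0.2185 m
(D/200)^2 = 0.2185^2 = 0.04774225
BA = 3.141593 * 0.04774225 = 0.149987 ≈ 0.1500 m^2

0.1500 m^2


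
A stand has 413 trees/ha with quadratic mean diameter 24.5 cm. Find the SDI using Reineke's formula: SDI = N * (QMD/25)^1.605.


QMD/25 = 24.5/25 = 0.98
(0.98)^1.605 = exp(1.605 * ln(0.98)) = exp(1.605 * (-0.0202027)) = exp(-0.0324253) = 0.968095
SDI = 413 * 0.968095 = 399.823 ≈ 400

400


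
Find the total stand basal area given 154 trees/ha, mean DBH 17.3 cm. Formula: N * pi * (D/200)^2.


(D/200)^2 = (17.3/200)^2 = 0.0865^2 = 0.00748225
Individual BA = 3.141593 * 0.00748225 = 0.0235062 m^2
Stand BA = 154 * 0.0235062 = 3.61995 ≈ 3.62 m^2/ha

3.62 m^2/ha


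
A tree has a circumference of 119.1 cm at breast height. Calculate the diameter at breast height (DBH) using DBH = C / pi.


DBH = C / pi = 119.1 / 3.141593 = 37.9107 ≈ 37.91 cm

37.91 cm


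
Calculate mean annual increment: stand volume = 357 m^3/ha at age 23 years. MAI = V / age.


MAI = 357 / 23 = 15.5217 ≈ 15.52 m^3/ha/yr

15.52 m^3/ha/yr


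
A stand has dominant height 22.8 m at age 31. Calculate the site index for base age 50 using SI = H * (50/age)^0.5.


50/31 = 1.61290
(1.61290)^0.5 = 1.27000
SI = 22.8 * 1.27000 = 28.9560 ≈ 29.0 m

29.0 m


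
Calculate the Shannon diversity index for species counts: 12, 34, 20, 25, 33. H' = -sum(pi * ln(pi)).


Total N = 12 + 34 + 20 + 25 + 33 = 124
Per-species terms:
  p = 12/124 = 0.096774; ln(p) = -2.335377; p*ln(p) = 0.096774 * (-2.335377) = -0.226004
  p = 34/124 = 0.274194; ln(p) = -1.293919; p*ln(p) = 0.274194 * (-1.293919) = -0.354785
  p = 20/124 = 0.161290; ln(p) = -1.824551; p*ln(p) = 0.161290 * (-1.824551) = -0.294282
  p = 25/124 = 0.201613; ln(p) = -1.601405; p*ln(p) = 0.201613 * (-1.601405) = -0.322864
  p = 33/124 = 0.266129; ln(p) = -1.323774; p*ln(p) = 0.266129 * (-1.323774) = -0.352295
sum(p*ln(p)) = (-0.226004) + (-0.354785) + (-0.294282) + (-0.322864) + (-0.352295) = -1.550230
H' = -(-1.550230) = 1.550230 ≈ 1.5502

1.5502


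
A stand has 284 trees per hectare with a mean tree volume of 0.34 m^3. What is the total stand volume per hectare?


V_stand = 284 * 0.34 = 96.56 ≈ 96.6 m^3/ha

96.6 m^3/ha


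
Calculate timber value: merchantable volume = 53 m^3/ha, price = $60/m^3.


Value = 53 * 60 = $3180/ha

$3180/ha


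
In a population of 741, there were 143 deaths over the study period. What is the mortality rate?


Mortality rate = 143 / 741 = 0.192982 ≈ 0.1930

0.1930


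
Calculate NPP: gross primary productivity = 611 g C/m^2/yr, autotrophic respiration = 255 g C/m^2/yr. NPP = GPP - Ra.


NPP = GPP - Ra = 611 - 255 = 356 g C/m^2/yr

356 g C/m^2/yr


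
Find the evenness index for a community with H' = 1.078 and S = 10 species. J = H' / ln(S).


ln(10) = 2.30259
J = H' / ln(S) = 1.078 / 2.30259 = 0.468168 ≈ 0.4682

0.4682


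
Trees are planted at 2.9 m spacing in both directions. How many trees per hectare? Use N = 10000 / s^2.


N = 10000 / 2.9^2 = 10000 / 8.41 = 1189.06 ≈ 1189 trees/ha

1189 trees/ha


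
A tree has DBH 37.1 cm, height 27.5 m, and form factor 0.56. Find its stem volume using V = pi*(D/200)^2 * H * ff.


(D/200)^2 = (37.1/200)^2 = 0.1855^2 = 0.03441025
BA = 3.141593 * 0.03441025 = 0.108103 m^2
V = 0.108103 * 27.5 * 0.56 = 1.66479 ≈ 1.665 m^3

1.665 m^3


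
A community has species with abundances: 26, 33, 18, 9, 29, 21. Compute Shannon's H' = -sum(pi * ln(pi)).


Total N = 26 + 33 + 18 + 9 + 29 + 21 = 136
Per-species terms:
  p = 26/136 = 0.191176; ln(p) = -1.654561; p*ln(p) = 0.191176 * (-1.654561) = -0.316312
  p = 33/136 = 0.242647; ln(p) = -1.416148; p*ln(p) = 0.242647 * (-1.416148) = -0.343624
  p = 18/136 = 0.132353; ln(p) = -2.022283; p*ln(p) = 0.132353 * (-2.022283) = -0.267655
  p = 9/136 = 0.066176; ln(p) = -2.715437; p*ln(p) = 0.066176 * (-2.715437) = -0.179697
  p = 29/136 = 0.213235; ln(p) = -1.545360; p*ln(p) = 0.213235 * (-1.545360) = -0.329525
  p = 21/136 = 0.154412; ln(p) = -1.868131; p*ln(p) = 0.154412 * (-1.868131) = -0.288462
sum(p*ln(p)) = (-0.316312) + (-0.343624) + (-0.267655) + (-0.179697) + (-0.329525) + (-0.288462) = -1.725275
H' = -(-1.725275) = 1.725275 ≈ 1.7253

1.7253


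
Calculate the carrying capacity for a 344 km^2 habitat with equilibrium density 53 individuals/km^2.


K = 53 * 344 = 18232 individuals

18232 individuals


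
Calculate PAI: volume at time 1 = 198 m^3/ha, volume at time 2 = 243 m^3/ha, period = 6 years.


PAI = (V2 - V1) / period = (243 - 198) / 6 = 45 / 6 = 7.50 m^3/ha/yr

7.50 m^3/ha/yr


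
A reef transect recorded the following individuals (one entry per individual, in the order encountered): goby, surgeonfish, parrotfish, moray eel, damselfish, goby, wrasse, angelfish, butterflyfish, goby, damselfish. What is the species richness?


Total individuals logged = 11
Distinct species (count of individuals): goby (3), surgeonfish (1), parrotfish (1), moray eel (1), damselfish (2), wrasse (1), angelfish (1), butterflyfish (1)
Species richness = number of distinct species = 8

8


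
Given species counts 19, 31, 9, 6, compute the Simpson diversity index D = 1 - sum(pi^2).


Total N = 19 + 31 + 9 + 6 = 65
Per-species terms:
  p = 19/65 = 0.292308; p^2 = 0.292308^2 = 0.085444
  p = 31/65 = 0.476923; p^2 = 0.476923^2 = 0.227456
  p = 9/65 = 0.138462; p^2 = 0.138462^2 = 0.019172
  p = 6/65 = 0.092308; p^2 = 0.092308^2 = 0.008521
sum(p^2) = 0.085444 + 0.227456 + 0.019172 + 0.008521 = 0.340593
D = 1 - 0.340593 = 0.659407 ≈ 0.6594

0.6594


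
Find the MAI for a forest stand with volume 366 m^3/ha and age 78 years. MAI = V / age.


MAI = 366 / 78 = 4.6923 ≈ 4.69 m^3/ha/yr

4.69 m^3/ha/yr


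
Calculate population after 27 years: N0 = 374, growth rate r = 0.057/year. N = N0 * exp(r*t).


r*t = 0.057 * 27 = 1.539
exp(1.539) = 4.65993
N = 374 * 4.65993 = 1742.81 ≈ 1743

1743


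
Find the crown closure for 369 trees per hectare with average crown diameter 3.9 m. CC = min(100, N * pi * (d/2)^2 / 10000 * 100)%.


(d/2)^2 = (3.9/2)^2 = 1.95^2 = 3.8025
Crown area = 3.141593 * 3.8025 = 11.9459 m^2
N * area / 10000 * 100 = 369 * 11.9459 / 10000 * 100 = 44.0804
CC = min(100, 44.0804) = 44.0804 ≈ 44.1%

44.1%


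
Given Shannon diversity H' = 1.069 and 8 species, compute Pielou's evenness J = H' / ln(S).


ln(8) = 2.07944
J = H' / ln(S) = 1.069 / 2.07944 = 0.514081 ≈ 0.5141

0.5141


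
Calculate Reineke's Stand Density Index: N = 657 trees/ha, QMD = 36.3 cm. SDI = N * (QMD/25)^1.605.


QMD/25 = 36.3/25 = 1.452
(1.452)^1.605 = exp(1.605 * ln(1.452)) = exp(1.605 * 0.372942) = exp(0.598572) = 1.81952
SDI = 657 * 1.81952 = 1195.42 ≈ 1195

1195


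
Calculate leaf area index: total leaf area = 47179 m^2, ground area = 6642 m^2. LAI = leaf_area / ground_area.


LAI = 47179 / 6642 = 7.1031 ≈ 7.10

7.10


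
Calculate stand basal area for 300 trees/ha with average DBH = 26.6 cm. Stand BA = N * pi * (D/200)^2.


(D/200)^2 = (26.6/200)^2 = 0.133^2 = 0.017689
Individual BA = 3.141593 * 0.017689 = 0.0555716 m^2
Stand BA = 300 * 0.0555716 = 16.6715 ≈ 16.67 m^2/ha

16.67 m^2/ha


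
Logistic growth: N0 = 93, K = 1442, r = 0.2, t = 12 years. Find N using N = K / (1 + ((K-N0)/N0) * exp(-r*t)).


(K - N0)/N0 = (1442 - 93)/93 = 1349/93 = 14.5054
r*t = 0.2 * 12 = 2.4; exp(-2.4) = 0.0907180
14.5054 * 0.0907180 = 1.31590
1 + 1.31590 = 2.31590
N = 1442 / 2.31590 = 622.652 ≈ 623

623


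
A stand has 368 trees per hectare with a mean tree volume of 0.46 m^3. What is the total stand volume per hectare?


V_stand = 368 * 0.46 = 169.28 ≈ 169.3 m^3/ha

169.3 m^3/ha


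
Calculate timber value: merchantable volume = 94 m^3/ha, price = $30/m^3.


Value = 94 * 30 = $2820/ha

$2820/ha


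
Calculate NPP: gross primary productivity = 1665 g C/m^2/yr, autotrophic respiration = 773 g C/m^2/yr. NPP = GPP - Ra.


NPP = GPP - Ra = 1665 - 773 = 892 g C/m^2/yr

892 g C/m^2/yr


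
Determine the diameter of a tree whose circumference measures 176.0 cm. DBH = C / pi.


DBH = C / pi = 176.0 / 3.141593 = 56.0225 ≈ 56.02 cm

56.02 cm


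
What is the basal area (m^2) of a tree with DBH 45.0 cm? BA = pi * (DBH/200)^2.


D/200 = 45.0/200 = 0.225 m
(D/200)^2 = 0.225^2 = 0.050625
BA = 3.141593 * 0.050625 = 0.159043 ≈ 0.1590 m^2

0.1590 m^2


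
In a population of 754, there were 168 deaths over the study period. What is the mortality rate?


Mortality rate = 168 / 754 = 0.222812 ≈ 0.2228

0.2228


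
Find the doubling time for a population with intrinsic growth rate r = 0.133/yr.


td = ln(2) / 0.133 = 0.693147 / 0.133 = 5.21163 ≈ 5.2 years

5.2 years


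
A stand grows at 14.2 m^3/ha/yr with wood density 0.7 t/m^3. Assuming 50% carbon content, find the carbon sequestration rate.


C = 14.2 * 0.7 * 0.5 = 4.97 t C/ha/yr

4.97 t C/ha/yr


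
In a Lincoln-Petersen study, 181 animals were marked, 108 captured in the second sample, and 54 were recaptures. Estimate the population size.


N = M * C / R = 181 * 108 / 54 = 19548 / 54 = 362

362 individuals


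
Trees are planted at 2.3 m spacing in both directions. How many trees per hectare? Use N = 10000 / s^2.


N = 10000 / 2.3^2 = 10000 / 5.29 = 1890.36 ≈ 1890 trees/ha

1890 trees/ha


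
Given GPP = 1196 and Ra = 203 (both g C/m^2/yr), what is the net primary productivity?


NPP = GPP - Ra = 1196 - 203 = 993 g C/m^2/yr

993 g C/m^2/yr


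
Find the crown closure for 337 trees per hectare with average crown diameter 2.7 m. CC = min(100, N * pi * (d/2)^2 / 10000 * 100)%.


(d/2)^2 = (2.7/2)^2 = 1.35^2 = 1.8225
Crown area = 3.141593 * 1.8225 = 5.72555 m^2
N * area / 10000 * 100 = 337 * 5.72555 / 10000 * 100 = 19.2951
CC = min(100, 19.2951) = 19.2951 ≈ 19.3%

19.3%


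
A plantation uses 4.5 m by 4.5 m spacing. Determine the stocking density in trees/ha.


N = 10000 / 4.5^2 = 10000 / 20.25 = 493.827 ≈ 494 trees/ha

494 trees/ha


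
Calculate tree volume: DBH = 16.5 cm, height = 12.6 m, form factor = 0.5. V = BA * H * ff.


(D/200)^2 = (16.5/200)^2 = 0.0825^2 = 0.00680625
BA = 3.141593 * 0.00680625 = 0.0213825 m^2
V = 0.0213825 * 12.6 * 0.5 = 0.134710 ≈ 0.135 m^3

0.135 m^3


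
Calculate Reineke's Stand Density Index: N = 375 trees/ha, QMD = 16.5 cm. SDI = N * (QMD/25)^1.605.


QMD/25 = 16.5/25 = 0.66
(0.66)^1.605 = exp(1.605 * ln(0.66)) = exp(1.605 * (-0.415515)) = exp(-0.666902) = 0.513296
SDI = 375 * 0.513296 = 192.486 ≈ 192

192


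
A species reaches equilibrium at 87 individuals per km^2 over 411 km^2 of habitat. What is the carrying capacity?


K = 87 * 411 = 35757 individuals

35757 individuals


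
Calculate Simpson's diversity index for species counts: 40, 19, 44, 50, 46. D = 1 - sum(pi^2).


Total N = 40 + 19 + 44 + 50 + 46 = 199
Per-species terms:
  p = 40/199 = 0.201005; p^2 = 0.201005^2 = 0.040403
  p = 19/199 = 0.095477; p^2 = 0.095477^2 = 0.009116
  p = 44/199 = 0.221106; p^2 = 0.221106^2 = 0.048888
  p = 50/199 = 0.251256; p^2 = 0.251256^2 = 0.063130
  p = 46/199 = 0.231156; p^2 = 0.231156^2 = 0.053433
sum(p^2) = 0.040403 + 0.009116 + 0.048888 + 0.063130 + 0.053433 = 0.214970
D = 1 - 0.214970 = 0.785030 ≈ 0.7850

0.7850


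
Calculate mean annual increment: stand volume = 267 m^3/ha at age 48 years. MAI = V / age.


MAI = 267 / 48 = 5.5625 ≈ 5.56 m^3/ha/yr

5.56 m^3/ha/yr


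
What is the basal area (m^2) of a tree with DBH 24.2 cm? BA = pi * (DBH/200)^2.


D/200 = 24.2/200 = 0.121 m
(D/200)^2 = 0.121^2 = 0.014641
BA = 3.141593 * 0.014641 = 0.0459961 ≈ 0.0460 m^2

0.0460 m^2


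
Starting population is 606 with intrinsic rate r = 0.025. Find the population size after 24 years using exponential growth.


r*t = 0.025 * 24 = 0.6
exp(0.6) = 1.82212
N = 606 * 1.82212 = 1104.20 ≈ 1104

1104


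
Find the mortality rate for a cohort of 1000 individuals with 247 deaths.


Mortality rate = 247 / 1000 = 0.2470

0.2470


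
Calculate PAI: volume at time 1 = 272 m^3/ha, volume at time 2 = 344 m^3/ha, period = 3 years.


PAI = (V2 - V1) / period = (344 - 272) / 3 = 72 / 3 = 24.00 m^3/ha/yr

24.00 m^3/ha/yr


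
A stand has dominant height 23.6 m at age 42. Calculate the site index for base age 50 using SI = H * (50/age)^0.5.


50/42 = 1.19048
(1.19048)^0.5 = 1.09109
SI = 23.6 * 1.09109 = 25.7497 ≈ 25.7 m

25.7 m


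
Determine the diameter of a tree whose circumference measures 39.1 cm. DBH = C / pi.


DBH = C / pi = 39.1 / 3.141593 = 12.4459 ≈ 12.45 cm

12.45 cm


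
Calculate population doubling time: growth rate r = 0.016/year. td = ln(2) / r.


td = ln(2) / 0.016 = 0.693147 / 0.016 = 43.3217 ≈ 43.3 years

43.3 years


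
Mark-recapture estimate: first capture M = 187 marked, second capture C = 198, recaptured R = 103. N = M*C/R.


N = M * C / R = 187 * 198 / 103 = 37026 / 103 = 359.48 ≈ 359

359 individuals


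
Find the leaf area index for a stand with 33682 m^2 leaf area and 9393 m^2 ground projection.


LAI = 33682 / 9393 = 3.5859 ≈ 3.59

3.59


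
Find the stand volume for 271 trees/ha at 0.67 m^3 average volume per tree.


V_stand = 271 * 0.67 = 181.57 ≈ 181.6 m^3/ha

181.6 m^3/ha


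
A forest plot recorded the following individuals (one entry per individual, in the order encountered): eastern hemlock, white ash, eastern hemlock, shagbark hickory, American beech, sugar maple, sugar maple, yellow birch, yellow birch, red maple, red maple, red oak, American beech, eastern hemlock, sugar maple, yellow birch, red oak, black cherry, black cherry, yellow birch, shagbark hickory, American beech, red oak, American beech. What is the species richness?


Total individuals logged = 24
Distinct species (count of individuals): eastern hemlock (3), white ash (1), shagbark hickory (2), American beech (4), sugar maple (3), yellow birch (4), red maple (2), red oak (3), black cherry (2)
Species richness = number of distinct species = 9

9


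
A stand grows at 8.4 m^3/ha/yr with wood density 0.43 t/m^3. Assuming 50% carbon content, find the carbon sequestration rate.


C = 8.4 * 0.43 * 0.5 = 1.806 ≈ 1.81 t C/ha/yr

1.81 t C/ha/yr


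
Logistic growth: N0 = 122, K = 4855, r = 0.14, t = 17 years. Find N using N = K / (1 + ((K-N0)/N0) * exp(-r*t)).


(K - N0)/N0 = (4855 - 122)/122 = 4733/122 = 38.7951
r*t = 0.14 * 17 = 2.38; exp(-2.38) = 0.0925506
38.7951 * 0.0925506 = 3.59051
1 + 3.59051 = 4.59051
N = 4855 / 4.59051 = 1057.62 ≈ 1058

1058


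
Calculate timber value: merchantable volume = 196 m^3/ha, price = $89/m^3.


Value = 196 * 89 = $17444/ha

$17444/ha


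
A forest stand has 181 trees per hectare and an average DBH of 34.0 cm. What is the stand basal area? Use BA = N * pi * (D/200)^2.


(D/200)^2 = (34.0/200)^2 = 0.17^2 = 0.0289
Individual BA = 3.141593 * 0.0289 = 0.0907920 m^2
Stand BA = 181 * 0.0907920 = 16.4334 ≈ 16.43 m^2/ha

16.43 m^2/ha


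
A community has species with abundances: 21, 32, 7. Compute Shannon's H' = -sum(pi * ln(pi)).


Total N = 21 + 32 + 7 = 60
Per-species terms:
  p = 21/60 = 0.350000; ln(p) = -1.049822; p*ln(p) = 0.350000 * (-1.049822) = -0.367438
  p = 32/60 = 0.533333; ln(p) = -0.628609; p*ln(p) = 0.533333 * (-0.628609) = -0.335258
  p = 7/60 = 0.116667; ln(p) = -2.148432; p*ln(p) = 0.116667 * (-2.148432) = -0.250651
sum(p*ln(p)) = (-0.367438) + (-0.335258) + (-0.250651) = -0.953347
H' = -(-0.953347) = 0.953347 ≈ 0.9533

0.9533
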